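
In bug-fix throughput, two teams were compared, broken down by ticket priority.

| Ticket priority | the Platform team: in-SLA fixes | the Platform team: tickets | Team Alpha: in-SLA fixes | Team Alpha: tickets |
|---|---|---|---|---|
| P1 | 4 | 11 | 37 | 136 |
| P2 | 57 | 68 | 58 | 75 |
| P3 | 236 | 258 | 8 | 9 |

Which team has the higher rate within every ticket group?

P1: the Platform team 4/11 = 36.4%, Team Alpha 37/136 = 27.2% → the Platform team
P2: the Platform team 57/68 = 83.8%, Team Alpha 58/75 = 77.3% → the Platform team
P3: the Platform team 236/258 = 91.5%, Team Alpha 8/9 = 88.9% → the Platform team
The Platform team has the higher rate in all 3 groups.

the Platform team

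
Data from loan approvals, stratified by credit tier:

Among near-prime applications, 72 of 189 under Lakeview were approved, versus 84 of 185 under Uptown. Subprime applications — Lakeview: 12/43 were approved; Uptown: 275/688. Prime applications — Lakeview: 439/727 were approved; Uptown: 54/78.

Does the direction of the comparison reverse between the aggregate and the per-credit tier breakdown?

Yes

Near-prime: Lakeview 72/189 = 38.1%, Uptown 84/185 = 45.4% → Uptown
Subprime: Lakeview 12/43 = 27.9%, Uptown 275/688 = 40.0% → Uptown
Prime: Lakeview 439/727 = 60.4%, Uptown 54/78 = 69.2% → Uptown
Overall: Lakeview 523/959 = 54.5%, Uptown 413/951 = 43.4% → Lakeview
Uptown wins each credit group but Lakeview wins overall — the comparison reverses. Uptown's applications skew toward subprime, which has a lower base rate.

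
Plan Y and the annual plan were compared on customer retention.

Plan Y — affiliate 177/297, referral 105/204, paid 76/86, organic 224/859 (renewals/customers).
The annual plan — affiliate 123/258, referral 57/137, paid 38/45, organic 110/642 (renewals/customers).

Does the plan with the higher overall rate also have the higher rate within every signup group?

Affiliate: Plan Y 177/297 = 59.6%, the annual plan 123/258 = 47.7% → Plan Y
Referral: Plan Y 105/204 = 51.5%, the annual plan 57/137 = 41.6% → Plan Y
Paid: Plan Y 76/86 = 88.4%, the annual plan 38/45 = 84.4% → Plan Y
Organic: Plan Y 224/859 = 26.1%, the annual plan 110/642 = 17.1% → Plan Y
Overall: Plan Y 582/1446 = 40.2%, the annual plan 328/1082 = 30.3% → Plan Y
Plan Y wins overall and in every signup group — no reversal.

Yes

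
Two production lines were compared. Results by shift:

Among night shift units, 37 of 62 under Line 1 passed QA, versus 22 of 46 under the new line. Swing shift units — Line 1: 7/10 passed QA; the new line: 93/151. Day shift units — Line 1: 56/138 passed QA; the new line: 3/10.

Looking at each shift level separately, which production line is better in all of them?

Night shift: Line 1 37/62 = 59.7%, the new line 22/46 = 47.8% → Line 1
Swing shift: Line 1 7/10 = 70.0%, the new line 93/151 = 61.6% → Line 1
Day shift: Line 1 56/138 = 40.6%, the new line 3/10 = 30.0% → Line 1
Line 1 has the higher rate in all 3 groups.

Line 1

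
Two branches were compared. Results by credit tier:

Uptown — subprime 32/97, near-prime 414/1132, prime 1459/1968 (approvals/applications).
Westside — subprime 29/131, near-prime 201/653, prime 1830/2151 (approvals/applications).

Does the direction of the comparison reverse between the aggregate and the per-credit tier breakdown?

Subprime: Uptown 32/97 = 33.0%, Westside 29/131 = 22.1% → Uptown
Near-prime: Uptown 414/1132 = 36.6%, Westside 201/653 = 30.8% → Uptown
Prime: Uptown 1459/1968 = 74.1%, Westside 1830/2151 = 85.1% → Westside
Overall: Uptown 1905/3197 = 59.6%, Westside 2060/2935 = 70.2% → Westside
Neither sweeps: Uptown wins 2 of 3 groups, Westside wins 1. Westside wins overall but not every group — no Simpson reversal.

No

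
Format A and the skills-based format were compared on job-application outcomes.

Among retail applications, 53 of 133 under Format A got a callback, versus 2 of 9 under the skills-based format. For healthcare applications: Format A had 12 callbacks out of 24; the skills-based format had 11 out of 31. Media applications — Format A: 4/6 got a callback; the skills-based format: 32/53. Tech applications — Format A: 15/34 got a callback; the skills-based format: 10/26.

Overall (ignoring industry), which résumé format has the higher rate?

the skills-based format

Retail: Format A 53/133 = 39.8%, the skills-based format 2/9 = 22.2% → Format A
Healthcare: Format A 12/24 = 50.0%, the skills-based format 11/31 = 35.5% → Format A
Media: Format A 4/6 = 66.7%, the skills-based format 32/53 = 60.4% → Format A
Tech: Format A 15/34 = 44.1%, the skills-based format 10/26 = 38.5% → Format A
Overall: Format A 84/197 = 42.6%, the skills-based format 55/119 = 46.2% → the skills-based format
(Format A wins every industry group but the skills-based format wins overall — Format A's applications skew toward the low-rate retail group.)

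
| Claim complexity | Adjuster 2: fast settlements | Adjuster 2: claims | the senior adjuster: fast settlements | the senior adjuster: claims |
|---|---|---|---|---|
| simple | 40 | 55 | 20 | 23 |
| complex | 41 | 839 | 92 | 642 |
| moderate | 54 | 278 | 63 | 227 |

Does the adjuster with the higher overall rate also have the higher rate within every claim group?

Simple: Adjuster 2 40/55 = 72.7%, the senior adjuster 20/23 = 87.0% → the senior adjuster
Complex: Adjuster 2 41/839 = 4.9%, the senior adjuster 92/642 = 14.3% → the senior adjuster
Moderate: Adjuster 2 54/278 = 19.4%, the senior adjuster 63/227 = 27.8% → the senior adjuster
Overall: Adjuster 2 135/1172 = 11.5%, the senior adjuster 175/892 = 19.6% → the senior adjuster
The senior adjuster wins overall and in every claim group — no reversal.

Yes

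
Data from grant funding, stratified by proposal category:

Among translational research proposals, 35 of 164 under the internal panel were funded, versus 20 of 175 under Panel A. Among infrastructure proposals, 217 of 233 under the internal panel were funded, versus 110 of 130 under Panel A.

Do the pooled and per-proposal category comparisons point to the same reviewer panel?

Yes

Translational research: the internal panel 35/164 = 21.3%, Panel A 20/175 = 11.4% → the internal panel
Infrastructure: the internal panel 217/233 = 93.1%, Panel A 110/130 = 84.6% → the internal panel
Overall: the internal panel 252/397 = 63.5%, Panel A 130/305 = 42.6% → the internal panel
The internal panel wins overall and in every proposal group — no reversal.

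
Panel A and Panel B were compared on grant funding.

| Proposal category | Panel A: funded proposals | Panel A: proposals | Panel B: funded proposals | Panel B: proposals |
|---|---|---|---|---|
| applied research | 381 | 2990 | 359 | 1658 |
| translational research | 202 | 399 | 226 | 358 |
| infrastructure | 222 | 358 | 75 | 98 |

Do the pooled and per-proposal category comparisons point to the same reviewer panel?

Applied research: Panel A 381/2990 = 12.7%, Panel B 359/1658 = 21.7% → Panel B
Translational research: Panel A 202/399 = 50.6%, Panel B 226/358 = 63.1% → Panel B
Infrastructure: Panel A 222/358 = 62.0%, Panel B 75/98 = 76.5% → Panel B
Overall: Panel A 805/3747 = 21.5%, Panel B 660/2114 = 31.2% → Panel B
Panel B wins overall and in every proposal group — no reversal.

Yes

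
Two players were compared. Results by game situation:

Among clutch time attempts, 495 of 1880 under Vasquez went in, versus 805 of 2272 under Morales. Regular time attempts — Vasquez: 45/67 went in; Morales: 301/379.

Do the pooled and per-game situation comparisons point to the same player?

Clutch time: Vasquez 495/1880 = 26.3%, Morales 805/2272 = 35.4% → Morales
Regular time: Vasquez 45/67 = 67.2%, Morales 301/379 = 79.4% → Morales
Overall: Vasquez 540/1947 = 27.7%, Morales 1106/2651 = 41.7% → Morales
Morales wins overall and in every game group — no reversal.

Yes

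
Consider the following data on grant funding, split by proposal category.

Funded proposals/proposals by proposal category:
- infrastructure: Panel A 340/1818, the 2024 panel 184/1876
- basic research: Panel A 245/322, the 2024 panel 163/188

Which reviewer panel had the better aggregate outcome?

Infrastructure: Panel A 340/1818 = 18.7%, the 2024 panel 184/1876 = 9.8% → Panel A
Basic research: Panel A 245/322 = 76.1%, the 2024 panel 163/188 = 86.7% → the 2024 panel
Overall: Panel A 585/2140 = 27.3%, the 2024 panel 347/2064 = 16.8% → Panel A
(Neither sweeps every proposal group, but Panel A has the higher pooled rate.)

Panel A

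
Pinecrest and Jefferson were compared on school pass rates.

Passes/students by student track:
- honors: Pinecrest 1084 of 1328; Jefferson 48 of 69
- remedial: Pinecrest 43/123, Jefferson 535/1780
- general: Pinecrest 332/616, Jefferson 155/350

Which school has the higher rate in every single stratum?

Honors: Pinecrest 1084/1328 = 81.6%, Jefferson 48/69 = 69.6% → Pinecrest
Remedial: Pinecrest 43/123 = 35.0%, Jefferson 535/1780 = 30.1% → Pinecrest
General: Pinecrest 332/616 = 53.9%, Jefferson 155/350 = 44.3% → Pinecrest
Pinecrest has the higher rate in all 3 groups.

Pinecrest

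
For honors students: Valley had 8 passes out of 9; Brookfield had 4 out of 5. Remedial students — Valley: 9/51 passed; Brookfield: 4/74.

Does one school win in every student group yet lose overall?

No

Honors: Valley 8/9 = 88.9%, Brookfield 4/5 = 80.0% → Valley
Remedial: Valley 9/51 = 17.6%, Brookfield 4/74 = 5.4% → Valley
Overall: Valley 17/60 = 28.3%, Brookfield 8/79 = 10.1% → Valley
Valley wins overall and in every student group — no reversal.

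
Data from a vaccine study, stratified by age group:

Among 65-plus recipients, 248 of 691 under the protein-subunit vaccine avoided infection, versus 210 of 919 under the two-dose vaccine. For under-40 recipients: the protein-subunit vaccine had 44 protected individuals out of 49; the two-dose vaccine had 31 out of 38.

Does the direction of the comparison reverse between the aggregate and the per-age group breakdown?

No

65-plus: the protein-subunit vaccine 248/691 = 35.9%, the two-dose vaccine 210/919 = 22.9% → the protein-subunit vaccine
Under-40: the protein-subunit vaccine 44/49 = 89.8%, the two-dose vaccine 31/38 = 81.6% → the protein-subunit vaccine
Overall: the protein-subunit vaccine 292/740 = 39.5%, the two-dose vaccine 241/957 = 25.2% → the protein-subunit vaccine
The protein-subunit vaccine wins overall and in every age group — no reversal.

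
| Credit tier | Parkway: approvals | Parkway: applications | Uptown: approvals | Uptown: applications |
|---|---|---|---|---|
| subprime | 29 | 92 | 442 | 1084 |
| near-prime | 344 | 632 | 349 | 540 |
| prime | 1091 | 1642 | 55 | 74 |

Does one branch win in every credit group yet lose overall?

Subprime: Parkway 29/92 = 31.5%, Uptown 442/1084 = 40.8% → Uptown
Near-prime: Parkway 344/632 = 54.4%, Uptown 349/540 = 64.6% → Uptown
Prime: Parkway 1091/1642 = 66.4%, Uptown 55/74 = 74.3% → Uptown
Overall: Parkway 1464/2366 = 61.9%, Uptown 846/1698 = 49.8% → Parkway
Uptown wins each credit group but Parkway wins overall — the comparison reverses. Uptown's applications skew toward subprime, which has a lower base rate.

Yes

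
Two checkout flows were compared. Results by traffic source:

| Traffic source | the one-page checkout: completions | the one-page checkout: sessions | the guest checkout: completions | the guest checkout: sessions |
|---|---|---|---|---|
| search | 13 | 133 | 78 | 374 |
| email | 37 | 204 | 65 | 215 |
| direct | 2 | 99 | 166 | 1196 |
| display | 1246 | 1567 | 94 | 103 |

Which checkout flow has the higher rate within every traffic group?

the guest checkout

Search: the one-page checkout 13/133 = 9.8%, the guest checkout 78/374 = 20.9% → the guest checkout
Email: the one-page checkout 37/204 = 18.1%, the guest checkout 65/215 = 30.2% → the guest checkout
Direct: the one-page checkout 2/99 = 2.0%, the guest checkout 166/1196 = 13.9% → the guest checkout
Display: the one-page checkout 1246/1567 = 79.5%, the guest checkout 94/103 = 91.3% → the guest checkout
The guest checkout has the higher rate in all 4 groups.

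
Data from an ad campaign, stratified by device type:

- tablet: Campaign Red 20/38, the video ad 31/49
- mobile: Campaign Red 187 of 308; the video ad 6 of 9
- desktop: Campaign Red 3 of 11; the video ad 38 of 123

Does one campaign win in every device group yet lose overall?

Tablet: Campaign Red 20/38 = 52.6%, the video ad 31/49 = 63.3% → the video ad
Mobile: Campaign Red 187/308 = 60.7%, the video ad 6/9 = 66.7% → the video ad
Desktop: Campaign Red 3/11 = 27.3%, the video ad 38/123 = 30.9% → the video ad
Overall: Campaign Red 210/357 = 58.8%, the video ad 75/181 = 41.4% → Campaign Red
The video ad wins each device group but Campaign Red wins overall — the comparison reverses. The video ad's impressions skew toward desktop, which has a lower base rate.

Yes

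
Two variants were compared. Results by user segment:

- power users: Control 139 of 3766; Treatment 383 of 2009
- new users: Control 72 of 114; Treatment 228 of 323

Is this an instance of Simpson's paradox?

No

Power users: Control 139/3766 = 3.7%, Treatment 383/2009 = 19.1% → Treatment
New users: Control 72/114 = 63.2%, Treatment 228/323 = 70.6% → Treatment
Overall: Control 211/3880 = 5.4%, Treatment 611/2332 = 26.2% → Treatment
Treatment wins overall and in every user group — no reversal.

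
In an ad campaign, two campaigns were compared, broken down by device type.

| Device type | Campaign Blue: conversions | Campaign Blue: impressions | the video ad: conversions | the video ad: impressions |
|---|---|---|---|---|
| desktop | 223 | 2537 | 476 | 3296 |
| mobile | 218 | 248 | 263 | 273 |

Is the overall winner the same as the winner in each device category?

Desktop: Campaign Blue 223/2537 = 8.8%, the video ad 476/3296 = 14.4% → the video ad
Mobile: Campaign Blue 218/248 = 87.9%, the video ad 263/273 = 96.3% → the video ad
Overall: Campaign Blue 441/2785 = 15.8%, the video ad 739/3569 = 20.7% → the video ad
The video ad wins overall and in every device group — no reversal.

Yes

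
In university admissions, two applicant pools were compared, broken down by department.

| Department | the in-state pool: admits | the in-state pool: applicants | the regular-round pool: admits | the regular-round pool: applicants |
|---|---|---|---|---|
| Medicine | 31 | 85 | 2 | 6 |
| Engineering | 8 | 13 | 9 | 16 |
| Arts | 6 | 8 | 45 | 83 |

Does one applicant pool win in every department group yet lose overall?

Yes

Medicine: the in-state pool 31/85 = 36.5%, the regular-round pool 2/6 = 33.3% → the in-state pool
Engineering: the in-state pool 8/13 = 61.5%, the regular-round pool 9/16 = 56.2% → the in-state pool
Arts: the in-state pool 6/8 = 75.0%, the regular-round pool 45/83 = 54.2% → the in-state pool
Overall: the in-state pool 45/106 = 42.5%, the regular-round pool 56/105 = 53.3% → the regular-round pool
The in-state pool wins each department group but the regular-round pool wins overall — the comparison reverses. The in-state pool's applicants skew toward Medicine, which has a lower base rate.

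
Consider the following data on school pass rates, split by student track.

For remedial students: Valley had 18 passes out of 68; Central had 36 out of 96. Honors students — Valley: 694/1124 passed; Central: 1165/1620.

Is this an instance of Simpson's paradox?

No

Remedial: Valley 18/68 = 26.5%, Central 36/96 = 37.5% → Central
Honors: Valley 694/1124 = 61.7%, Central 1165/1620 = 71.9% → Central
Overall: Valley 712/1192 = 59.7%, Central 1201/1716 = 70.0% → Central
Central wins overall and in every student group — no reversal.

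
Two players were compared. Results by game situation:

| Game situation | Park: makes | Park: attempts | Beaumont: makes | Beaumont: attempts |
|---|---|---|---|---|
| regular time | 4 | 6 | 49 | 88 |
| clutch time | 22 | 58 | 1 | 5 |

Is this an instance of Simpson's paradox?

Regular time: Park 4/6 = 66.7%, Beaumont 49/88 = 55.7% → Park
Clutch time: Park 22/58 = 37.9%, Beaumont 1/5 = 20.0% → Park
Overall: Park 26/64 = 40.6%, Beaumont 50/93 = 53.8% → Beaumont
Park wins each game group but Beaumont wins overall — the comparison reverses. Park's attempts skew toward clutch time, which has a lower base rate.

Yes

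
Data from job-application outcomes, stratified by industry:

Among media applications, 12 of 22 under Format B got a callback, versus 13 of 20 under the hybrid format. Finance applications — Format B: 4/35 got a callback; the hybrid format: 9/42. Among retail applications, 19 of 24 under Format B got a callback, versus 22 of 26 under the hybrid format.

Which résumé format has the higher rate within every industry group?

Media: Format B 12/22 = 54.5%, the hybrid format 13/20 = 65.0% → the hybrid format
Finance: Format B 4/35 = 11.4%, the hybrid format 9/42 = 21.4% → the hybrid format
Retail: Format B 19/24 = 79.2%, the hybrid format 22/26 = 84.6% → the hybrid format
The hybrid format has the higher rate in all 3 groups.

the hybrid format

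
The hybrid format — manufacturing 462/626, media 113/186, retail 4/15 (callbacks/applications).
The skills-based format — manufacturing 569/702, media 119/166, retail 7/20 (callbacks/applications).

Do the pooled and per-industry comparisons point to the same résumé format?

Manufacturing: the hybrid format 462/626 = 73.8%, the skills-based format 569/702 = 81.1% → the skills-based format
Media: the hybrid format 113/186 = 60.8%, the skills-based format 119/166 = 71.7% → the skills-based format
Retail: the hybrid format 4/15 = 26.7%, the skills-based format 7/20 = 35.0% → the skills-based format
Overall: the hybrid format 579/827 = 70.0%, the skills-based format 695/888 = 78.3% → the skills-based format
The skills-based format wins overall and in every industry group — no reversal.

Yes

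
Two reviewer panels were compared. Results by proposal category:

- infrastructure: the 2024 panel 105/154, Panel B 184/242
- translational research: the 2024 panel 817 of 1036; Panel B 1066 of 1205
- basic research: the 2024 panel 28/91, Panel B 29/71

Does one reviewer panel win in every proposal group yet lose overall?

Infrastructure: the 2024 panel 105/154 = 68.2%, Panel B 184/242 = 76.0% → Panel B
Translational research: the 2024 panel 817/1036 = 78.9%, Panel B 1066/1205 = 88.5% → Panel B
Basic research: the 2024 panel 28/91 = 30.8%, Panel B 29/71 = 40.8% → Panel B
Overall: the 2024 panel 950/1281 = 74.2%, Panel B 1279/1518 = 84.3% → Panel B
Panel B wins overall and in every proposal group — no reversal.

No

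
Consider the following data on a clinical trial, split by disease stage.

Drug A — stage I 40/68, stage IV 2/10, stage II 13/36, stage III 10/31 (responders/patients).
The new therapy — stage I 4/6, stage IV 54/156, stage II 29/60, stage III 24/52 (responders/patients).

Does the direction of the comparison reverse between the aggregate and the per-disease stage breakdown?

Yes

Stage I: Drug A 40/68 = 58.8%, the new therapy 4/6 = 66.7% → the new therapy
Stage IV: Drug A 2/10 = 20.0%, the new therapy 54/156 = 34.6% → the new therapy
Stage II: Drug A 13/36 = 36.1%, the new therapy 29/60 = 48.3% → the new therapy
Stage III: Drug A 10/31 = 32.3%, the new therapy 24/52 = 46.2% → the new therapy
Overall: Drug A 65/145 = 44.8%, the new therapy 111/274 = 40.5% → Drug A
The new therapy wins each disease group but Drug A wins overall — the comparison reverses. The new therapy's patients skew toward stage IV, which has a lower base rate.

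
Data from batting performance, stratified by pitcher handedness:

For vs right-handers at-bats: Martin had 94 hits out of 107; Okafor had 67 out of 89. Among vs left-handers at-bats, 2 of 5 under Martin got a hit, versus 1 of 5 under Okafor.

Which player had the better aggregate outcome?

Vs right-handers: Martin 94/107 = 87.9%, Okafor 67/89 = 75.3% → Martin
Vs left-handers: Martin 2/5 = 40.0%, Okafor 1/5 = 20.0% → Martin
Overall: Martin 96/112 = 85.7%, Okafor 68/94 = 72.3% → Martin

Martin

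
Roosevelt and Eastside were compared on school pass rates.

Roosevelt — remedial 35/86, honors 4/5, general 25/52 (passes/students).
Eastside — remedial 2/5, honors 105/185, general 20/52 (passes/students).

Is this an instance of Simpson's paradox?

Remedial: Roosevelt 35/86 = 40.7%, Eastside 2/5 = 40.0% → Roosevelt
Honors: Roosevelt 4/5 = 80.0%, Eastside 105/185 = 56.8% → Roosevelt
General: Roosevelt 25/52 = 48.1%, Eastside 20/52 = 38.5% → Roosevelt
Overall: Roosevelt 64/143 = 44.8%, Eastside 127/242 = 52.5% → Eastside
Roosevelt wins each student group but Eastside wins overall — the comparison reverses. Roosevelt's students skew toward remedial, which has a lower base rate.

Yes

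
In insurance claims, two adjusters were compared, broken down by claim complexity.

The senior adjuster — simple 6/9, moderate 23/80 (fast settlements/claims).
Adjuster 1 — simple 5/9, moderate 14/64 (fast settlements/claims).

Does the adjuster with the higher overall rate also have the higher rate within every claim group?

Yes

Simple: the senior adjuster 6/9 = 66.7%, Adjuster 1 5/9 = 55.6% → the senior adjuster
Moderate: the senior adjuster 23/80 = 28.8%, Adjuster 1 14/64 = 21.9% → the senior adjuster
Overall: the senior adjuster 29/89 = 32.6%, Adjuster 1 19/73 = 26.0% → the senior adjuster
The senior adjuster wins overall and in every claim group — no reversal.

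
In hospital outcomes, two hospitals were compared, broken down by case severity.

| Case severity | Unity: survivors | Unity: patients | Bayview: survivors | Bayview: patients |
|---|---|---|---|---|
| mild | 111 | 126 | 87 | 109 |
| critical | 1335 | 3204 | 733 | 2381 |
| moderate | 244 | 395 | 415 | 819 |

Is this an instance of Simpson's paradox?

Mild: Unity 111/126 = 88.1%, Bayview 87/109 = 79.8% → Unity
Critical: Unity 1335/3204 = 41.7%, Bayview 733/2381 = 30.8% → Unity
Moderate: Unity 244/395 = 61.8%, Bayview 415/819 = 50.7% → Unity
Overall: Unity 1690/3725 = 45.4%, Bayview 1235/3309 = 37.3% → Unity
Unity wins overall and in every case group — no reversal.

No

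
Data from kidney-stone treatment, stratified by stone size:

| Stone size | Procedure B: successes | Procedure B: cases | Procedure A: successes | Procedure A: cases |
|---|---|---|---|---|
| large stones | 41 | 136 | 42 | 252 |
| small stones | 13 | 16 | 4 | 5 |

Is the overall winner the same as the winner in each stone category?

Large stones: Procedure B 41/136 = 30.1%, Procedure A 42/252 = 16.7% → Procedure B
Small stones: Procedure B 13/16 = 81.2%, Procedure A 4/5 = 80.0% → Procedure B
Overall: Procedure B 54/152 = 35.5%, Procedure A 46/257 = 17.9% → Procedure B
Procedure B wins overall and in every stone group — no reversal.

Yes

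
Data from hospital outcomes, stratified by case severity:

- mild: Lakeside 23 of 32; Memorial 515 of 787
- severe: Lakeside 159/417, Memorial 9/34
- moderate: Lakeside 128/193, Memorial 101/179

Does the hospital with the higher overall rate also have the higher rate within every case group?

No

Mild: Lakeside 23/32 = 71.9%, Memorial 515/787 = 65.4% → Lakeside
Severe: Lakeside 159/417 = 38.1%, Memorial 9/34 = 26.5% → Lakeside
Moderate: Lakeside 128/193 = 66.3%, Memorial 101/179 = 56.4% → Lakeside
Overall: Lakeside 310/642 = 48.3%, Memorial 625/1000 = 62.5% → Memorial
Lakeside wins each case group but Memorial wins overall — the comparison reverses. Lakeside's patients skew toward severe, which has a lower base rate.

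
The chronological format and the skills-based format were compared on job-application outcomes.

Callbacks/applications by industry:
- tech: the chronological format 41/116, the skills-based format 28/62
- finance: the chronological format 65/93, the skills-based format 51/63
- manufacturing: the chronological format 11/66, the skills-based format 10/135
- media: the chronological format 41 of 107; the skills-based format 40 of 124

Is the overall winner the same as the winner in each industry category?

No

Tech: the chronological format 41/116 = 35.3%, the skills-based format 28/62 = 45.2% → the skills-based format
Finance: the chronological format 65/93 = 69.9%, the skills-based format 51/63 = 81.0% → the skills-based format
Manufacturing: the chronological format 11/66 = 16.7%, the skills-based format 10/135 = 7.4% → the chronological format
Media: the chronological format 41/107 = 38.3%, the skills-based format 40/124 = 32.3% → the chronological format
Overall: the chronological format 158/382 = 41.4%, the skills-based format 129/384 = 33.6% → the chronological format
Neither sweeps: the chronological format wins 2 of 4 groups, the skills-based format wins 2. The chronological format wins overall but not every group — no Simpson reversal.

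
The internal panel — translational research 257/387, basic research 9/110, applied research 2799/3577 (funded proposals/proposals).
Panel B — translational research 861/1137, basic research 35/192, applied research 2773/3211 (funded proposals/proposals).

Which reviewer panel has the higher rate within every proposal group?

Translational research: the internal panel 257/387 = 66.4%, Panel B 861/1137 = 75.7% → Panel B
Basic research: the internal panel 9/110 = 8.2%, Panel B 35/192 = 18.2% → Panel B
Applied research: the internal panel 2799/3577 = 78.2%, Panel B 2773/3211 = 86.4% → Panel B
Panel B has the higher rate in all 3 groups.

Panel B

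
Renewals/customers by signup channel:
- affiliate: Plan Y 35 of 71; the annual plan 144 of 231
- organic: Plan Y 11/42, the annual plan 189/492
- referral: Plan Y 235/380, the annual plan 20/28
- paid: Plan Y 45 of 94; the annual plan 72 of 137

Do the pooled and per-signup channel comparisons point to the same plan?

Affiliate: Plan Y 35/71 = 49.3%, the annual plan 144/231 = 62.3% → the annual plan
Organic: Plan Y 11/42 = 26.2%, the annual plan 189/492 = 38.4% → the annual plan
Referral: Plan Y 235/380 = 61.8%, the annual plan 20/28 = 71.4% → the annual plan
Paid: Plan Y 45/94 = 47.9%, the annual plan 72/137 = 52.6% → the annual plan
Overall: Plan Y 326/587 = 55.5%, the annual plan 425/888 = 47.9% → Plan Y
The annual plan wins each signup group but Plan Y wins overall — the comparison reverses. The annual plan's customers skew toward organic, which has a lower base rate.

No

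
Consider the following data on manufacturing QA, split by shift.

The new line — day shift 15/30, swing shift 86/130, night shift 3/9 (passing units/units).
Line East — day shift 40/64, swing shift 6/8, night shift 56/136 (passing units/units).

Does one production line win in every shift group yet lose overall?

Yes

Day shift: the new line 15/30 = 50.0%, Line East 40/64 = 62.5% → Line East
Swing shift: the new line 86/130 = 66.2%, Line East 6/8 = 75.0% → Line East
Night shift: the new line 3/9 = 33.3%, Line East 56/136 = 41.2% → Line East
Overall: the new line 104/169 = 61.5%, Line East 102/208 = 49.0% → the new line
Line East wins each shift group but the new line wins overall — the comparison reverses. Line East's units skew toward night shift, which has a lower base rate.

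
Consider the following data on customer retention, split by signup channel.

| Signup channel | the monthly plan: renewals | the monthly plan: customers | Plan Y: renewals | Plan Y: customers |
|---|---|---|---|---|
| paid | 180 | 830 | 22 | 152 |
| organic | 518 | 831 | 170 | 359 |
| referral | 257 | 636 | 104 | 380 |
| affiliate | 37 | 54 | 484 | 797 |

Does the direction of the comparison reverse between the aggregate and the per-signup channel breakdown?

Paid: the monthly plan 180/830 = 21.7%, Plan Y 22/152 = 14.5% → the monthly plan
Organic: the monthly plan 518/831 = 62.3%, Plan Y 170/359 = 47.4% → the monthly plan
Referral: the monthly plan 257/636 = 40.4%, Plan Y 104/380 = 27.4% → the monthly plan
Affiliate: the monthly plan 37/54 = 68.5%, Plan Y 484/797 = 60.7% → the monthly plan
Overall: the monthly plan 992/2351 = 42.2%, Plan Y 780/1688 = 46.2% → Plan Y
The monthly plan wins each signup group but Plan Y wins overall — the comparison reverses. The monthly plan's customers skew toward paid, which has a lower base rate.

Yes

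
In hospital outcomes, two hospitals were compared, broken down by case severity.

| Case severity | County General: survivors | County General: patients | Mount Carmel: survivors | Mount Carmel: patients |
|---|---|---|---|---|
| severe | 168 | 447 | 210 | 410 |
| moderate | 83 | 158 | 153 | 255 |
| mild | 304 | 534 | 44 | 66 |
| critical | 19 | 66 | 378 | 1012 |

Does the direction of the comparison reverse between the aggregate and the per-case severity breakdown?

Severe: County General 168/447 = 37.6%, Mount Carmel 210/410 = 51.2% → Mount Carmel
Moderate: County General 83/158 = 52.5%, Mount Carmel 153/255 = 60.0% → Mount Carmel
Mild: County General 304/534 = 56.9%, Mount Carmel 44/66 = 66.7% → Mount Carmel
Critical: County General 19/66 = 28.8%, Mount Carmel 378/1012 = 37.4% → Mount Carmel
Overall: County General 574/1205 = 47.6%, Mount Carmel 785/1743 = 45.0% → County General
Mount Carmel wins each case group but County General wins overall — the comparison reverses. Mount Carmel's patients skew toward critical, which has a lower base rate.

Yes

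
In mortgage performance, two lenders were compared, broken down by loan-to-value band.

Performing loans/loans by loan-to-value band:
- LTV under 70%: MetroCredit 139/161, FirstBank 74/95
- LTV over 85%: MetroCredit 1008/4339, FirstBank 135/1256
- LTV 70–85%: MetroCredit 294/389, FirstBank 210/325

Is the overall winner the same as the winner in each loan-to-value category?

LTV under 70%: MetroCredit 139/161 = 86.3%, FirstBank 74/95 = 77.9% → MetroCredit
LTV over 85%: MetroCredit 1008/4339 = 23.2%, FirstBank 135/1256 = 10.7% → MetroCredit
LTV 70–85%: MetroCredit 294/389 = 75.6%, FirstBank 210/325 = 64.6% → MetroCredit
Overall: MetroCredit 1441/4889 = 29.5%, FirstBank 419/1676 = 25.0% → MetroCredit
MetroCredit wins overall and in every loan-to-value group — no reversal.

Yes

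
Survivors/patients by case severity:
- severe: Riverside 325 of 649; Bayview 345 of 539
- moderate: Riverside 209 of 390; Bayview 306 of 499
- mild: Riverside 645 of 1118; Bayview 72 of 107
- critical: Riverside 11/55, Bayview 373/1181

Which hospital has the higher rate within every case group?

Severe: Riverside 325/649 = 50.1%, Bayview 345/539 = 64.0% → Bayview
Moderate: Riverside 209/390 = 53.6%, Bayview 306/499 = 61.3% → Bayview
Mild: Riverside 645/1118 = 57.7%, Bayview 72/107 = 67.3% → Bayview
Critical: Riverside 11/55 = 20.0%, Bayview 373/1181 = 31.6% → Bayview
Bayview has the higher rate in all 4 groups.

Bayview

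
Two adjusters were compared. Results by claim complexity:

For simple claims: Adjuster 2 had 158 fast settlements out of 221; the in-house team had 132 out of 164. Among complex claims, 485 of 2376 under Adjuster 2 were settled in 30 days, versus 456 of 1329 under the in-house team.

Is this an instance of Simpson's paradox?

Simple: Adjuster 2 158/221 = 71.5%, the in-house team 132/164 = 80.5% → the in-house team
Complex: Adjuster 2 485/2376 = 20.4%, the in-house team 456/1329 = 34.3% → the in-house team
Overall: Adjuster 2 643/2597 = 24.8%, the in-house team 588/1493 = 39.4% → the in-house team
The in-house team wins overall and in every claim group — no reversal.

No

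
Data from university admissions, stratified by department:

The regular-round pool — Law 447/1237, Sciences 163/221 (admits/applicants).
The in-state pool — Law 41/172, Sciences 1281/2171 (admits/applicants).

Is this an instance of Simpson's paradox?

Law: the regular-round pool 447/1237 = 36.1%, the in-state pool 41/172 = 23.8% → the regular-round pool
Sciences: the regular-round pool 163/221 = 73.8%, the in-state pool 1281/2171 = 59.0% → the regular-round pool
Overall: the regular-round pool 610/1458 = 41.8%, the in-state pool 1322/2343 = 56.4% → the in-state pool
The regular-round pool wins each department group but the in-state pool wins overall — the comparison reverses. The regular-round pool's applicants skew toward Law, which has a lower base rate.

Yes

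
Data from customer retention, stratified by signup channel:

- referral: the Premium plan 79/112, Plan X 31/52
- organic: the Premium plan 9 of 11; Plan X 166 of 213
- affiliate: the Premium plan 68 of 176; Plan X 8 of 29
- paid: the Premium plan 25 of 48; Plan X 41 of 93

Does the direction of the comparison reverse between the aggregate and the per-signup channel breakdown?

Referral: the Premium plan 79/112 = 70.5%, Plan X 31/52 = 59.6% → the Premium plan
Organic: the Premium plan 9/11 = 81.8%, Plan X 166/213 = 77.9% → the Premium plan
Affiliate: the Premium plan 68/176 = 38.6%, Plan X 8/29 = 27.6% → the Premium plan
Paid: the Premium plan 25/48 = 52.1%, Plan X 41/93 = 44.1% → the Premium plan
Overall: the Premium plan 181/347 = 52.2%, Plan X 246/387 = 63.6% → Plan X
The Premium plan wins each signup group but Plan X wins overall — the comparison reverses. The Premium plan's customers skew toward affiliate, which has a lower base rate.

Yes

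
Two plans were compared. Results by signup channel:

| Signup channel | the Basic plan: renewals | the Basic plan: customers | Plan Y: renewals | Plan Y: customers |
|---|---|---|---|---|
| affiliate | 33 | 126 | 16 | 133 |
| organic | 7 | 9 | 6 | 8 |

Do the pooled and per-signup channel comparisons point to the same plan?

Affiliate: the Basic plan 33/126 = 26.2%, Plan Y 16/133 = 12.0% → the Basic plan
Organic: the Basic plan 7/9 = 77.8%, Plan Y 6/8 = 75.0% → the Basic plan
Overall: the Basic plan 40/135 = 29.6%, Plan Y 22/141 = 15.6% → the Basic plan
The Basic plan wins overall and in every signup group — no reversal.

Yes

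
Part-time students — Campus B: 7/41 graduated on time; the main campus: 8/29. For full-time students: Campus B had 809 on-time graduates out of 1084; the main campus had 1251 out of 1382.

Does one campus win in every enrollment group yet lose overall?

Part-time: Campus B 7/41 = 17.1%, the main campus 8/29 = 27.6% → the main campus
Full-time: Campus B 809/1084 = 74.6%, the main campus 1251/1382 = 90.5% → the main campus
Overall: Campus B 816/1125 = 72.5%, the main campus 1259/1411 = 89.2% → the main campus
The main campus wins overall and in every enrollment group — no reversal.

No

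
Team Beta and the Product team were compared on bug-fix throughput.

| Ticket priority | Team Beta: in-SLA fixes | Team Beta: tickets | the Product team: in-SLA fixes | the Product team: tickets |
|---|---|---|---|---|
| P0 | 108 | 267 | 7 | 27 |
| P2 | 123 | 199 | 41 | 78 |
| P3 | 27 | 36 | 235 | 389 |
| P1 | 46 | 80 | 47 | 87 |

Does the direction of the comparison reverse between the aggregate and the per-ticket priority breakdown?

Yes

P0: Team Beta 108/267 = 40.4%, the Product team 7/27 = 25.9% → Team Beta
P2: Team Beta 123/199 = 61.8%, the Product team 41/78 = 52.6% → Team Beta
P3: Team Beta 27/36 = 75.0%, the Product team 235/389 = 60.4% → Team Beta
P1: Team Beta 46/80 = 57.5%, the Product team 47/87 = 54.0% → Team Beta
Overall: Team Beta 304/582 = 52.2%, the Product team 330/581 = 56.8% → the Product team
Team Beta wins each ticket group but the Product team wins overall — the comparison reverses. Team Beta's tickets skew toward P0, which has a lower base rate.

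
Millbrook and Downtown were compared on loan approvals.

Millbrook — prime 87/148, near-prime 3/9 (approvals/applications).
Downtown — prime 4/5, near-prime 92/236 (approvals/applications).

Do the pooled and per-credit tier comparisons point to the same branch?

Prime: Millbrook 87/148 = 58.8%, Downtown 4/5 = 80.0% → Downtown
Near-prime: Millbrook 3/9 = 33.3%, Downtown 92/236 = 39.0% → Downtown
Overall: Millbrook 90/157 = 57.3%, Downtown 96/241 = 39.8% → Millbrook
Downtown wins each credit group but Millbrook wins overall — the comparison reverses. Downtown's applications skew toward near-prime, which has a lower base rate.

No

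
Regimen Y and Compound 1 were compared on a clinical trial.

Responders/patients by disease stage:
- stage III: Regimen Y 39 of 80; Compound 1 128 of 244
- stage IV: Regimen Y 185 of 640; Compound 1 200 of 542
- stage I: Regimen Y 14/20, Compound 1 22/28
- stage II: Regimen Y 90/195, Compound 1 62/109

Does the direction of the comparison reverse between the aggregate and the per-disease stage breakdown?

Stage III: Regimen Y 39/80 = 48.8%, Compound 1 128/244 = 52.5% → Compound 1
Stage IV: Regimen Y 185/640 = 28.9%, Compound 1 200/542 = 36.9% → Compound 1
Stage I: Regimen Y 14/20 = 70.0%, Compound 1 22/28 = 78.6% → Compound 1
Stage II: Regimen Y 90/195 = 46.2%, Compound 1 62/109 = 56.9% → Compound 1
Overall: Regimen Y 328/935 = 35.1%, Compound 1 412/923 = 44.6% → Compound 1
Compound 1 wins overall and in every disease group — no reversal.

No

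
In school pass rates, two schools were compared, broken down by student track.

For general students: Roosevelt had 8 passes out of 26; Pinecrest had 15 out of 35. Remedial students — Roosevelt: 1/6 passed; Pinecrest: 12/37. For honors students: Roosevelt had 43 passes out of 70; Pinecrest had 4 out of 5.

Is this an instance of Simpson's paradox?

General: Roosevelt 8/26 = 30.8%, Pinecrest 15/35 = 42.9% → Pinecrest
Remedial: Roosevelt 1/6 = 16.7%, Pinecrest 12/37 = 32.4% → Pinecrest
Honors: Roosevelt 43/70 = 61.4%, Pinecrest 4/5 = 80.0% → Pinecrest
Overall: Roosevelt 52/102 = 51.0%, Pinecrest 31/77 = 40.3% → Roosevelt
Pinecrest wins each student group but Roosevelt wins overall — the comparison reverses. Pinecrest's students skew toward remedial, which has a lower base rate.

Yes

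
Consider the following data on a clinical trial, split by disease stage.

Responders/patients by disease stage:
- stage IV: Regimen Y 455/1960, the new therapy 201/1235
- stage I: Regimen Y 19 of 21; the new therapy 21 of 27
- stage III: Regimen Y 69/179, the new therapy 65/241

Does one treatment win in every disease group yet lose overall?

Stage IV: Regimen Y 455/1960 = 23.2%, the new therapy 201/1235 = 16.3% → Regimen Y
Stage I: Regimen Y 19/21 = 90.5%, the new therapy 21/27 = 77.8% → Regimen Y
Stage III: Regimen Y 69/179 = 38.5%, the new therapy 65/241 = 27.0% → Regimen Y
Overall: Regimen Y 543/2160 = 25.1%, the new therapy 287/1503 = 19.1% → Regimen Y
Regimen Y wins overall and in every disease group — no reversal.

No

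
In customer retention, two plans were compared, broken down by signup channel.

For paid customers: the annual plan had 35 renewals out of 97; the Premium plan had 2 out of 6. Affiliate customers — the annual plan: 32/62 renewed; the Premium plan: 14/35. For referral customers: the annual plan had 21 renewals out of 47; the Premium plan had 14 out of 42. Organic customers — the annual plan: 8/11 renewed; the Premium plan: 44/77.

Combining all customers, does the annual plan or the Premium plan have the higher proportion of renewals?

Paid: the annual plan 35/97 = 36.1%, the Premium plan 2/6 = 33.3% → the annual plan
Affiliate: the annual plan 32/62 = 51.6%, the Premium plan 14/35 = 40.0% → the annual plan
Referral: the annual plan 21/47 = 44.7%, the Premium plan 14/42 = 33.3% → the annual plan
Organic: the annual plan 8/11 = 72.7%, the Premium plan 44/77 = 57.1% → the annual plan
Overall: the annual plan 96/217 = 44.2%, the Premium plan 74/160 = 46.2% → the Premium plan
(The annual plan wins every signup group but the Premium plan wins overall — the annual plan's customers skew toward the low-rate paid group.)

the Premium plan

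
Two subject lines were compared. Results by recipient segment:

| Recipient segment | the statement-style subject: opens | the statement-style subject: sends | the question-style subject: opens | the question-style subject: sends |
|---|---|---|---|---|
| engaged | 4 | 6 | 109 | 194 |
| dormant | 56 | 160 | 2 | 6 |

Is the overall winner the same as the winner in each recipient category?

Engaged: the statement-style subject 4/6 = 66.7%, the question-style subject 109/194 = 56.2% → the statement-style subject
Dormant: the statement-style subject 56/160 = 35.0%, the question-style subject 2/6 = 33.3% → the statement-style subject
Overall: the statement-style subject 60/166 = 36.1%, the question-style subject 111/200 = 55.5% → the question-style subject
The statement-style subject wins each recipient group but the question-style subject wins overall — the comparison reverses. The statement-style subject's sends skew toward dormant, which has a lower base rate.

No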